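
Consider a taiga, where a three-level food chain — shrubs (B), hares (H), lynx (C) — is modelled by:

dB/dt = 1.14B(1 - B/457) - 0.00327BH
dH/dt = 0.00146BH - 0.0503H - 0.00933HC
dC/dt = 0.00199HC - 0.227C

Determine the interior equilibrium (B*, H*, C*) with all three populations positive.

From dC/dt = 0: 0.00199H* = 0.227, so H* = 114.
From dB/dt = 0: 1.14(1 - B*/457) = 0.00327·114, giving B* = 457·(1 - 0.327) = 307.
From dH/dt = 0: 0.00146·307 - 0.0503 = 0.00933C*, so C* = 0.399/0.00933 = 42.7.

B* ≈ 307, H* ≈ 114, C* ≈ 42.7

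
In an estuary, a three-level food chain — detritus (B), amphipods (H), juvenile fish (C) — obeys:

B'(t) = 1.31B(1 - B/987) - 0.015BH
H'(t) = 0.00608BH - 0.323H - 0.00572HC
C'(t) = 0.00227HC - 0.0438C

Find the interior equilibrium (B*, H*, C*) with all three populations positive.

From dC/dt = 0: 0.00227H* = 0.0438, so H* = 19.3.
From dB/dt = 0: 1.31(1 - B*/987) = 0.015·19.3, giving B* = 987·(1 - 0.221) = 769.
From dH/dt = 0: 0.00608·769 - 0.323 = 0.00572C*, so C* = 4.35/0.00572 = 761.

B* ≈ 769, H* ≈ 19.3, C* ≈ 761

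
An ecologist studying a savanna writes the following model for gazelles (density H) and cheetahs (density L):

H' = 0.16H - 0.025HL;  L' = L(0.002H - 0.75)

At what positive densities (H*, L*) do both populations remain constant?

Set dL/dt = 0 with L > 0: 0.002H - 0.75 = 0, so H* = 0.75/0.002 = 375.
Set dH/dt = 0 with H > 0: 0.16 - 0.025L = 0, so L* = 0.16/0.025 = 6.4.

H* ≈ 375, L* ≈ 6.4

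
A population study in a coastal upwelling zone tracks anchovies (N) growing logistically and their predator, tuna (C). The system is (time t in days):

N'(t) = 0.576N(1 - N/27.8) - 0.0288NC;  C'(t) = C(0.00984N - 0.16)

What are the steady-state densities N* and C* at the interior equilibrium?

From dC/dt = 0 with C > 0: 0.00984N* = 0.16, so N* = 16.3.
Substitute into dN/dt = 0: 0.576(1 - 16.3/27.8) = 0.0288C*.
The bracket is 0.415, giving C* = 0.239/0.0288 = 8.3.

N* ≈ 16.3, C* ≈ 8.3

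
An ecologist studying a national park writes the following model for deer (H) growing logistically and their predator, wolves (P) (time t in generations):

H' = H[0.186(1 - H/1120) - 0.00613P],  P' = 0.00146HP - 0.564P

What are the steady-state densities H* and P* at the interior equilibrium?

H* ≈ 386, P* ≈ 19.9

From dP/dt = 0 with P > 0: 0.00146H* = 0.564, so H* = 386.
Substitute into dH/dt = 0: 0.186(1 - 386/1120) = 0.00613P*.
The bracket is 0.655, giving P* = 0.122/0.00613 = 19.9.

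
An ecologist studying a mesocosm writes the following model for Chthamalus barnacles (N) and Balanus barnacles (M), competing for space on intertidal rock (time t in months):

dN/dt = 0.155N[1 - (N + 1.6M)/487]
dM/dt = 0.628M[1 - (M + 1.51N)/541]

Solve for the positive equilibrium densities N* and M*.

Setting both brackets to zero gives the nullclines N + 1.6M = 487 and 1.51N + M = 541.
Substituting M = 541 - 1.51N into the first: N(1 - 1.6·1.51) = 487 - 1.6·541.
So N* = -379/-1.42 = 267, and then M* = 541 - 1.51·267 = 137.

N* ≈ 267, M* ≈ 137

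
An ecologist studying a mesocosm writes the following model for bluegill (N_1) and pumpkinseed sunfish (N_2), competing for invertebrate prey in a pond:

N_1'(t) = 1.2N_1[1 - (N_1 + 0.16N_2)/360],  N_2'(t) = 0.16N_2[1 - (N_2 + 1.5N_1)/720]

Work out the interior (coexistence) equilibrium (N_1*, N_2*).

N_1* ≈ 322, N_2* ≈ 237

Setting both brackets to zero gives the nullclines N_1 + 0.16N_2 = 360 and 1.5N_1 + N_2 = 720.
Substituting N_2 = 720 - 1.5N_1 into the first: N_1(1 - 0.16·1.5) = 360 - 0.16·720.
So N_1* = 245/0.76 = 322, and then N_2* = 720 - 1.5·322 = 237.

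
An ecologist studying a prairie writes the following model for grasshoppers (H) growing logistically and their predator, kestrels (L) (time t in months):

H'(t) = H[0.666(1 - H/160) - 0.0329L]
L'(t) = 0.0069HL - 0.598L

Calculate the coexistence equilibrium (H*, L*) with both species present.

From dL/dt = 0 with L > 0: 0.0069H* = 0.598, so H* = 86.7.
Substitute into dH/dt = 0: 0.666(1 - 86.7/160) = 0.0329L*.
The bracket is 0.458, giving L* = 0.305/0.0329 = 9.28.

H* ≈ 86.7, L* ≈ 9.28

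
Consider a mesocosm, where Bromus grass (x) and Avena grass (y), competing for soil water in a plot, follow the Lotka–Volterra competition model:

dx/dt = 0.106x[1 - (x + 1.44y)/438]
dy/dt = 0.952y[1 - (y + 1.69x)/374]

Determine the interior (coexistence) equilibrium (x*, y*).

Setting both brackets to zero gives the nullclines x + 1.44y = 438 and 1.69x + y = 374.
Substituting y = 374 - 1.69x into the first: x(1 - 1.44·1.69) = 438 - 1.44·374.
So x* = -101/-1.43 = 70.1, and then y* = 374 - 1.69·70.1 = 255.

x* ≈ 70.1, y* ≈ 255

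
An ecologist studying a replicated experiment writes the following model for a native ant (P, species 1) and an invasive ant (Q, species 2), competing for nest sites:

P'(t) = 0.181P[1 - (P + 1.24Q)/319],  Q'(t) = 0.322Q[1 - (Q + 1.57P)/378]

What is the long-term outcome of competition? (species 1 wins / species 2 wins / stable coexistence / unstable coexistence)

unstable coexistence (outcome depends on initial conditions)

Compare the nullcline intercepts: K1/α12 = 319/1.24 = 257 < K2 = 378; K2/α21 = 378/1.57 = 241 < K1 = 319.
Since both are reversed, neither can invade when rare; the interior point is a saddle.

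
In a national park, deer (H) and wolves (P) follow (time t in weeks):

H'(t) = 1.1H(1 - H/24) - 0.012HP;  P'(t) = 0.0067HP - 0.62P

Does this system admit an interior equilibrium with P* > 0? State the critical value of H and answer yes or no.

The predator equation gives dP/dt > 0 only when H > 0.62/0.0067 = 92.5.
Without the predator, H → K = 24. Since 24 < 92.5, the predator cannot invade.

Threshold H = 92.5; K < 92.5, so no, the predator goes extinct.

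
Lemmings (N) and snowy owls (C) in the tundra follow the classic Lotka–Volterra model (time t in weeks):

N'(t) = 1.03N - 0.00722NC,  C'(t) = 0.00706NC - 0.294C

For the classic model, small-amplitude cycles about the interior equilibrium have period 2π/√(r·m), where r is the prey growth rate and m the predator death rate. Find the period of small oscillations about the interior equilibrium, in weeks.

T ≈ 11.4 weeks

Here r = 1.03 and m = 0.294, so r·m = 0.303.
ω = √0.303 = 0.55 per week, hence T = 2π/ω ≈ 11.4 weeks.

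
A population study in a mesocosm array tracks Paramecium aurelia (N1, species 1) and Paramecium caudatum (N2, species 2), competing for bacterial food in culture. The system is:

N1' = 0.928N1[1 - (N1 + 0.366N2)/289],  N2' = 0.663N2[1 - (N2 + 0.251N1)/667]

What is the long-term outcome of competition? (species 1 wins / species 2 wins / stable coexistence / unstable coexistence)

Compare the nullcline intercepts: K1/α12 = 289/0.366 = 790 > K2 = 667; K2/α21 = 667/0.251 = 2660 > K1 = 289.
Since both inequalities hold, each species can invade when rare, so the interior equilibrium is stable.

stable coexistence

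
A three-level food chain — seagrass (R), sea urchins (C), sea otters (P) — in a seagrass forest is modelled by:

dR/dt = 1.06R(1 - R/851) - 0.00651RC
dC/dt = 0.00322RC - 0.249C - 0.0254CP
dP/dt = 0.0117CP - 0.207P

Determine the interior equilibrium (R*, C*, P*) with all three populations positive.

From dP/dt = 0: 0.0117C* = 0.207, so C* = 17.7.
From dR/dt = 0: 1.06(1 - R*/851) = 0.00651·17.7, giving R* = 851·(1 - 0.109) = 759.
From dC/dt = 0: 0.00322·759 - 0.249 = 0.0254P*, so P* = 2.19/0.0254 = 86.4.

R* ≈ 759, C* ≈ 17.7, P* ≈ 86.4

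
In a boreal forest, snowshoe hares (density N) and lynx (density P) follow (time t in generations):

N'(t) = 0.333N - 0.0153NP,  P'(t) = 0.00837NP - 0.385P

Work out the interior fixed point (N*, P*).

N* ≈ 46, P* ≈ 21.8

Set dP/dt = 0 with P > 0: 0.00837N - 0.385 = 0, so N* = 0.385/0.00837 = 46.
Set dN/dt = 0 with N > 0: 0.333 - 0.0153P = 0, so P* = 0.333/0.0153 = 21.8.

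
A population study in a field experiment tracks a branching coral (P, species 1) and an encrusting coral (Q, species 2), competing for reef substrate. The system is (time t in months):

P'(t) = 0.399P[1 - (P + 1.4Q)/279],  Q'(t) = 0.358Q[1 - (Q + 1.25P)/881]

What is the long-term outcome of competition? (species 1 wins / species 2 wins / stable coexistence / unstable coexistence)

Compare the nullcline intercepts: K1/α12 = 279/1.4 = 199 < K2 = 881; K2/α21 = 881/1.25 = 705 > K1 = 279.
Since the inequalities point opposite ways, species 2 can invade but species 1 cannot.

species 2 excludes species 1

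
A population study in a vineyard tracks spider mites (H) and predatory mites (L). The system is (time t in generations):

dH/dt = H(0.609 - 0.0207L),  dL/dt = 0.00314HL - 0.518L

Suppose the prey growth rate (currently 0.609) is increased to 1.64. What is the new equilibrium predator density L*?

At the interior fixed point, setting dH/dt = 0 with H > 0 fixes L* = (prey growth rate)/(HL coefficient) — independent of the other coefficients.
With the change, L* = 1.64/0.0207 = 79.2; it rises from 29.4.

L* ≈ 79.2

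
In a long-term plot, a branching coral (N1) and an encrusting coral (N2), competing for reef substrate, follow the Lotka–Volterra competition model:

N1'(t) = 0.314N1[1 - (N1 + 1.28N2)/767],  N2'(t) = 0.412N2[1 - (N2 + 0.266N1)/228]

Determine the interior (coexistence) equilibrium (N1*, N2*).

N1* ≈ 720, N2* ≈ 36.4

Setting both brackets to zero gives the nullclines N1 + 1.28N2 = 767 and 0.266N1 + N2 = 228.
Substituting N2 = 228 - 0.266N1 into the first: N1(1 - 1.28·0.266) = 767 - 1.28·228.
So N1* = 475/0.66 = 720, and then N2* = 228 - 0.266·720 = 36.4.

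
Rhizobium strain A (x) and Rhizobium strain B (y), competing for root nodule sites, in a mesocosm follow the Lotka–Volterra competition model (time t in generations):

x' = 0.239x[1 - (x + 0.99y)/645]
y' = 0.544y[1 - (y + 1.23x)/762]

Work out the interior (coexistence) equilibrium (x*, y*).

Setting both brackets to zero gives the nullclines x + 0.99y = 645 and 1.23x + y = 762.
Substituting y = 762 - 1.23x into the first: x(1 - 0.99·1.23) = 645 - 0.99·762.
So x* = -109/-0.218 = 502, and then y* = 762 - 1.23·502 = 144.

x* ≈ 502, y* ≈ 144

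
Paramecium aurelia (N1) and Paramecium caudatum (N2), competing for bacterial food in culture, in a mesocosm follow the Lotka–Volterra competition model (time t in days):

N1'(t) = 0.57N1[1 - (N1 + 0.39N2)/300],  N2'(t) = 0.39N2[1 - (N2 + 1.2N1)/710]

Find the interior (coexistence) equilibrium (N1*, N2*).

Setting both brackets to zero gives the nullclines N1 + 0.39N2 = 300 and 1.2N1 + N2 = 710.
Substituting N2 = 710 - 1.2N1 into the first: N1(1 - 0.39·1.2) = 300 - 0.39·710.
So N1* = 23.1/0.532 = 43.4, and then N2* = 710 - 1.2·43.4 = 658.

N1* ≈ 43.4, N2* ≈ 658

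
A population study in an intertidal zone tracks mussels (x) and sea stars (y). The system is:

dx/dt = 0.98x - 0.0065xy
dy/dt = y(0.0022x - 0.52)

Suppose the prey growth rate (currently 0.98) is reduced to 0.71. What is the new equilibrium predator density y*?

At the interior fixed point, setting dx/dt = 0 with x > 0 fixes y* = (prey growth rate)/(xy coefficient) — independent of the other coefficients.
With the change, y* = 0.71/0.0065 = 109; it falls from 151.

y* ≈ 109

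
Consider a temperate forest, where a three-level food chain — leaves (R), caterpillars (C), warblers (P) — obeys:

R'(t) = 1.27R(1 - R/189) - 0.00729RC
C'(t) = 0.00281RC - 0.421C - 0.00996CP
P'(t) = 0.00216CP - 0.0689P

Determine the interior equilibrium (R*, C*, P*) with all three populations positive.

From dP/dt = 0: 0.00216C* = 0.0689, so C* = 31.9.
From dR/dt = 0: 1.27(1 - R*/189) = 0.00729·31.9, giving R* = 189·(1 - 0.183) = 154.
From dC/dt = 0: 0.00281·154 - 0.421 = 0.00996P*, so P* = 0.0128/0.00996 = 1.29.

R* ≈ 154, C* ≈ 31.9, P* ≈ 1.29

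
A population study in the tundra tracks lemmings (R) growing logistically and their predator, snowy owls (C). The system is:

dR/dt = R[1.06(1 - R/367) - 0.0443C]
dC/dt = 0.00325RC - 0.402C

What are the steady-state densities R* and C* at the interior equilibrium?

R* ≈ 124, C* ≈ 15.9

From dC/dt = 0 with C > 0: 0.00325R* = 0.402, so R* = 124.
Substitute into dR/dt = 0: 1.06(1 - 124/367) = 0.0443C*.
The bracket is 0.663, giving C* = 0.703/0.0443 = 15.9.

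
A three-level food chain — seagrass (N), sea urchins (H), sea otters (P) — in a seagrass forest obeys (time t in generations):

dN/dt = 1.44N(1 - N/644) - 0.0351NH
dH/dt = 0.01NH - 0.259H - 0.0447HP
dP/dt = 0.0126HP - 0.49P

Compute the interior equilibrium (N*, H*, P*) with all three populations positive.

From dP/dt = 0: 0.0126H* = 0.49, so H* = 38.9.
From dN/dt = 0: 1.44(1 - N*/644) = 0.0351·38.9, giving N* = 644·(1 - 0.948) = 33.5.
From dH/dt = 0: 0.01·33.5 - 0.259 = 0.0447P*, so P* = 0.0764/0.0447 = 1.71.

N* ≈ 33.5, H* ≈ 38.9, P* ≈ 1.71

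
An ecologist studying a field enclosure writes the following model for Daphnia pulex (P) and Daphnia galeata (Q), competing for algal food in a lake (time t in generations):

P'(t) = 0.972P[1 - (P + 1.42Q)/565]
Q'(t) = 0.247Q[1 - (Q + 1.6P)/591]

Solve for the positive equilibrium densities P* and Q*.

Setting both brackets to zero gives the nullclines P + 1.42Q = 565 and 1.6P + Q = 591.
Substituting Q = 591 - 1.6P into the first: P(1 - 1.42·1.6) = 565 - 1.42·591.
So P* = -274/-1.27 = 216, and then Q* = 591 - 1.6·216 = 246.

P* ≈ 216, Q* ≈ 246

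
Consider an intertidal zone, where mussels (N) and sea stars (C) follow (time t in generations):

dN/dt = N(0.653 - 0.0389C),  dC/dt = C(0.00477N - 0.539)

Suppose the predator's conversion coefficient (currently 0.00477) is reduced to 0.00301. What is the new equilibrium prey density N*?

At the interior fixed point, setting dC/dt = 0 with C > 0 fixes N* = (predator death rate)/(NC coefficient) — independent of the other coefficients.
With the change, N* = 0.539/0.00301 = 179; it rises from 113.

N* ≈ 179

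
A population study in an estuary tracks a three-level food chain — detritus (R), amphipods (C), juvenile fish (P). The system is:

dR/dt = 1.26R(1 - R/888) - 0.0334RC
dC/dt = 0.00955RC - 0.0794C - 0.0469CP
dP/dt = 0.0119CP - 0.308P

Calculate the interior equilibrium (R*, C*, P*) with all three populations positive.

R* ≈ 279, C* ≈ 25.9, P* ≈ 55.1

From dP/dt = 0: 0.0119C* = 0.308, so C* = 25.9.
From dR/dt = 0: 1.26(1 - R*/888) = 0.0334·25.9, giving R* = 888·(1 - 0.686) = 279.
From dC/dt = 0: 0.00955·279 - 0.0794 = 0.0469P*, so P* = 2.58/0.0469 = 55.1.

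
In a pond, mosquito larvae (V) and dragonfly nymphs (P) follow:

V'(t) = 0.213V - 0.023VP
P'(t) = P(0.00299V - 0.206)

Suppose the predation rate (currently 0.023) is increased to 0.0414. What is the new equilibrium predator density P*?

P* ≈ 5.14

At the interior fixed point, setting dV/dt = 0 with V > 0 fixes P* = (prey growth rate)/(VP coefficient) — independent of the other coefficients.
With the change, P* = 0.213/0.0414 = 5.14; it falls from 9.26.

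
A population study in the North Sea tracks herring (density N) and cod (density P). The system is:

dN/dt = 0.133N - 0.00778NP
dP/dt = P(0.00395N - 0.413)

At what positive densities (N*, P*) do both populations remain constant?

Set dP/dt = 0 with P > 0: 0.00395N - 0.413 = 0, so N* = 0.413/0.00395 = 105.
Set dN/dt = 0 with N > 0: 0.133 - 0.00778P = 0, so P* = 0.133/0.00778 = 17.1.

N* ≈ 105, P* ≈ 17.1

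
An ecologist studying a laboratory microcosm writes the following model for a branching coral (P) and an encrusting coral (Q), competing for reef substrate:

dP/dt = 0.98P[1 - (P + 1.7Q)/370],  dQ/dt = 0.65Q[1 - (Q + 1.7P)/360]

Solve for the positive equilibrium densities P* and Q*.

P* ≈ 128, Q* ≈ 142

Setting both brackets to zero gives the nullclines P + 1.7Q = 370 and 1.7P + Q = 360.
Substituting Q = 360 - 1.7P into the first: P(1 - 1.7·1.7) = 370 - 1.7·360.
So P* = -242/-1.89 = 128, and then Q* = 360 - 1.7·128 = 142.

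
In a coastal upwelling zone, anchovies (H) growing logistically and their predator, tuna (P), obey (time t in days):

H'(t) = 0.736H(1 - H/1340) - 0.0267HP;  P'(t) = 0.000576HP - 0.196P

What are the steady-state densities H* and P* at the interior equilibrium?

H* ≈ 340, P* ≈ 20.6

From dP/dt = 0 with P > 0: 0.000576H* = 0.196, so H* = 340.
Substitute into dH/dt = 0: 0.736(1 - 340/1340) = 0.0267P*.
The bracket is 0.746, giving P* = 0.549/0.0267 = 20.6.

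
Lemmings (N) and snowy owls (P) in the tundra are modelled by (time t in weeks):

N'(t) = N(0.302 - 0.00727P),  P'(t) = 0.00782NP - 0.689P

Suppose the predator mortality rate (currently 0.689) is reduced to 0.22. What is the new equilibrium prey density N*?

At the interior fixed point, setting dP/dt = 0 with P > 0 fixes N* = (predator death rate)/(NP coefficient) — independent of the other coefficients.
With the change, N* = 0.22/0.00782 = 28.1; it falls from 88.1.

N* ≈ 28.1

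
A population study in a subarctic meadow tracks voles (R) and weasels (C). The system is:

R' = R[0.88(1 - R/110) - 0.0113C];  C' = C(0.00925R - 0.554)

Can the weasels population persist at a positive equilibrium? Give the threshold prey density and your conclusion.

Threshold R = 59.9; K > 59.9, so yes, the predator persists.

The predator equation gives dC/dt > 0 only when R > 0.554/0.00925 = 59.9.
Without the predator, R → K = 110. Since 110 > 59.9, the predator can invade and persist.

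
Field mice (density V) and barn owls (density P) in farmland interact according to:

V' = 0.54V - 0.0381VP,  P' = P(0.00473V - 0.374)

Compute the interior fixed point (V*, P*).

V* ≈ 79.1, P* ≈ 14.2

Set dP/dt = 0 with P > 0: 0.00473V - 0.374 = 0, so V* = 0.374/0.00473 = 79.1.
Set dV/dt = 0 with V > 0: 0.54 - 0.0381P = 0, so P* = 0.54/0.0381 = 14.2.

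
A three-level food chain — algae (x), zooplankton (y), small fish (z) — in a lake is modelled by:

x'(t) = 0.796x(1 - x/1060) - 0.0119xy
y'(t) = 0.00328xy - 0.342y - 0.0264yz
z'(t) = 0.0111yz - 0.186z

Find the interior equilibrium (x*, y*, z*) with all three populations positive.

From dz/dt = 0: 0.0111y* = 0.186, so y* = 16.8.
From dx/dt = 0: 0.796(1 - x*/1060) = 0.0119·16.8, giving x* = 1060·(1 - 0.251) = 794.
From dy/dt = 0: 0.00328·794 - 0.342 = 0.0264z*, so z* = 2.26/0.0264 = 85.8.

x* ≈ 794, y* ≈ 16.8, z* ≈ 85.8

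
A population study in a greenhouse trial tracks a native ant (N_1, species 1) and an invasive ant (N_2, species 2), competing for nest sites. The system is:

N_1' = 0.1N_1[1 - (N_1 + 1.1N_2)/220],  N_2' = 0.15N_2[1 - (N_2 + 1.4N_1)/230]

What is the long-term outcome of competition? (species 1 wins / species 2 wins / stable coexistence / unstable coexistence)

Compare the nullcline intercepts: K1/α12 = 220/1.1 = 200 < K2 = 230; K2/α21 = 230/1.4 = 164 < K1 = 220.
Since both are reversed, neither can invade when rare; the interior point is a saddle.

unstable coexistence (outcome depends on initial conditions)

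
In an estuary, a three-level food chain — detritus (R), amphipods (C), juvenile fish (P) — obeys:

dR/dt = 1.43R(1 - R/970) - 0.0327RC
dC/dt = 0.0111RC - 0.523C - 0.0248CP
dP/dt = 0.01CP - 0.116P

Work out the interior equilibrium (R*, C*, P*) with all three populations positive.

From dP/dt = 0: 0.01C* = 0.116, so C* = 11.6.
From dR/dt = 0: 1.43(1 - R*/970) = 0.0327·11.6, giving R* = 970·(1 - 0.265) = 713.
From dC/dt = 0: 0.0111·713 - 0.523 = 0.0248P*, so P* = 7.39/0.0248 = 298.

R* ≈ 713, C* ≈ 11.6, P* ≈ 298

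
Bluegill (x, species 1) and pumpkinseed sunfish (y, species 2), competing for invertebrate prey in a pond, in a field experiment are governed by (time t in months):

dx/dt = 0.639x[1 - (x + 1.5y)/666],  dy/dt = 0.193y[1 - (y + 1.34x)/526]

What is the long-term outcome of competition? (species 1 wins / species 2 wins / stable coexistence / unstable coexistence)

unstable coexistence (outcome depends on initial conditions)

Compare the nullcline intercepts: K1/α12 = 666/1.5 = 444 < K2 = 526; K2/α21 = 526/1.34 = 393 < K1 = 666.
Since both are reversed, neither can invade when rare; the interior point is a saddle.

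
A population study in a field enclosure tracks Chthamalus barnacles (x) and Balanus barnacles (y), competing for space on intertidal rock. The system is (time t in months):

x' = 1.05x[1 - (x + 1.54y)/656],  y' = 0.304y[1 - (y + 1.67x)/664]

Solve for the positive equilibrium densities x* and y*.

Setting both brackets to zero gives the nullclines x + 1.54y = 656 and 1.67x + y = 664.
Substituting y = 664 - 1.67x into the first: x(1 - 1.54·1.67) = 656 - 1.54·664.
So x* = -367/-1.57 = 233, and then y* = 664 - 1.67·233 = 275.

x* ≈ 233, y* ≈ 275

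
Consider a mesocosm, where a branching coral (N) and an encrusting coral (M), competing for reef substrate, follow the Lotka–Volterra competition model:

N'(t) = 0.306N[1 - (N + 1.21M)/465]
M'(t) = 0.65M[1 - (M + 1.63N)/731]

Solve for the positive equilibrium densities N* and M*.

Setting both brackets to zero gives the nullclines N + 1.21M = 465 and 1.63N + M = 731.
Substituting M = 731 - 1.63N into the first: N(1 - 1.21·1.63) = 465 - 1.21·731.
So N* = -420/-0.972 = 431, and then M* = 731 - 1.63·431 = 27.7.

N* ≈ 431, M* ≈ 27.7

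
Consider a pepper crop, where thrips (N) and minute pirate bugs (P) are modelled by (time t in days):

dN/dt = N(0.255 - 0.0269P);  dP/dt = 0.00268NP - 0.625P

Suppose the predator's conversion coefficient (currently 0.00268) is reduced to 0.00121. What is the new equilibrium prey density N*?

N* ≈ 517

At the interior fixed point, setting dP/dt = 0 with P > 0 fixes N* = (predator death rate)/(NP coefficient) — independent of the other coefficients.
With the change, N* = 0.625/0.00121 = 517; it rises from 233.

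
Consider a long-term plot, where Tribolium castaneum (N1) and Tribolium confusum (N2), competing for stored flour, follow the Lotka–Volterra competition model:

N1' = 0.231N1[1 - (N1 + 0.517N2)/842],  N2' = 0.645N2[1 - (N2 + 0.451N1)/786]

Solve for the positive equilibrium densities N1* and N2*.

Setting both brackets to zero gives the nullclines N1 + 0.517N2 = 842 and 0.451N1 + N2 = 786.
Substituting N2 = 786 - 0.451N1 into the first: N1(1 - 0.517·0.451) = 842 - 0.517·786.
So N1* = 436/0.767 = 568, and then N2* = 786 - 0.451·568 = 530.

N1* ≈ 568, N2* ≈ 530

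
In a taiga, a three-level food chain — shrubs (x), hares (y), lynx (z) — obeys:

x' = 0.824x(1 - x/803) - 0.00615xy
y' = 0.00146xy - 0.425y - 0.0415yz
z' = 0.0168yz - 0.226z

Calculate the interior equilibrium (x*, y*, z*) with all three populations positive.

x* ≈ 722, y* ≈ 13.5, z* ≈ 15.2

From dz/dt = 0: 0.0168y* = 0.226, so y* = 13.5.
From dx/dt = 0: 0.824(1 - x*/803) = 0.00615·13.5, giving x* = 803·(1 - 0.1) = 722.
From dy/dt = 0: 0.00146·722 - 0.425 = 0.0415z*, so z* = 0.63/0.0415 = 15.2.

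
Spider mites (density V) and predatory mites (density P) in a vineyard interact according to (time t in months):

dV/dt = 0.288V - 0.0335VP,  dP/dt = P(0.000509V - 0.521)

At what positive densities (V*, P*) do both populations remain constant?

Set dP/dt = 0 with P > 0: 0.000509V - 0.521 = 0, so V* = 0.521/0.000509 = 1020.
Set dV/dt = 0 with V > 0: 0.288 - 0.0335P = 0, so P* = 0.288/0.0335 = 8.6.

V* ≈ 1020, P* ≈ 8.6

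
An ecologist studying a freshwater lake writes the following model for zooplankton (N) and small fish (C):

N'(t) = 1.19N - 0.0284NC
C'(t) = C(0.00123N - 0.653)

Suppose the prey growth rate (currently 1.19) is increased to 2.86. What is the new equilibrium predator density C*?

At the interior fixed point, setting dN/dt = 0 with N > 0 fixes C* = (prey growth rate)/(NC coefficient) — independent of the other coefficients.
With the change, C* = 2.86/0.0284 = 101; it rises from 41.9.

C* ≈ 101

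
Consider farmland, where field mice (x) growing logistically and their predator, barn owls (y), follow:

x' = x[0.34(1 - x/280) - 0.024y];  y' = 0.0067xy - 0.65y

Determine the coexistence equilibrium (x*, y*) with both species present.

x* ≈ 97, y* ≈ 9.26

From dy/dt = 0 with y > 0: 0.0067x* = 0.65, so x* = 97.
Substitute into dx/dt = 0: 0.34(1 - 97/280) = 0.024y*.
The bracket is 0.654, giving y* = 0.222/0.024 = 9.26.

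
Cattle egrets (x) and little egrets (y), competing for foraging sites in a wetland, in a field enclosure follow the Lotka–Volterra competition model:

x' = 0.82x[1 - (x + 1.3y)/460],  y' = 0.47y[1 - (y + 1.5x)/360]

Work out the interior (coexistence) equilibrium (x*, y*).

Setting both brackets to zero gives the nullclines x + 1.3y = 460 and 1.5x + y = 360.
Substituting y = 360 - 1.5x into the first: x(1 - 1.3·1.5) = 460 - 1.3·360.
So x* = -8/-0.95 = 8.42, and then y* = 360 - 1.5·8.42 = 347.

x* ≈ 8.42, y* ≈ 347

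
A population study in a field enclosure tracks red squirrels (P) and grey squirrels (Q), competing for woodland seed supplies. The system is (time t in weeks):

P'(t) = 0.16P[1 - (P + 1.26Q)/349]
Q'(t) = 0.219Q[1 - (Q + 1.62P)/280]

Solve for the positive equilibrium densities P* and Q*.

P* ≈ 3.65, Q* ≈ 274

Setting both brackets to zero gives the nullclines P + 1.26Q = 349 and 1.62P + Q = 280.
Substituting Q = 280 - 1.62P into the first: P(1 - 1.26·1.62) = 349 - 1.26·280.
So P* = -3.8/-1.04 = 3.65, and then Q* = 280 - 1.62·3.65 = 274.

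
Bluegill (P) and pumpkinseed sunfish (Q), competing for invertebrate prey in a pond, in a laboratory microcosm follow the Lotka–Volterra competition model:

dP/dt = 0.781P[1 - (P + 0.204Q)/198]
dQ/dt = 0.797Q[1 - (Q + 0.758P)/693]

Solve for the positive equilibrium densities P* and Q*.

Setting both brackets to zero gives the nullclines P + 0.204Q = 198 and 0.758P + Q = 693.
Substituting Q = 693 - 0.758P into the first: P(1 - 0.204·0.758) = 198 - 0.204·693.
So P* = 56.6/0.845 = 67, and then Q* = 693 - 0.758·67 = 642.

P* ≈ 67, Q* ≈ 642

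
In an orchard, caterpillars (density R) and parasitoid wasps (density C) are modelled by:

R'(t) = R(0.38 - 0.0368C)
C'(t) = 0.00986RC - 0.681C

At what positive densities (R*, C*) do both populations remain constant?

Set dC/dt = 0 with C > 0: 0.00986R - 0.681 = 0, so R* = 0.681/0.00986 = 69.1.
Set dR/dt = 0 with R > 0: 0.38 - 0.0368C = 0, so C* = 0.38/0.0368 = 10.3.

R* ≈ 69.1, C* ≈ 10.3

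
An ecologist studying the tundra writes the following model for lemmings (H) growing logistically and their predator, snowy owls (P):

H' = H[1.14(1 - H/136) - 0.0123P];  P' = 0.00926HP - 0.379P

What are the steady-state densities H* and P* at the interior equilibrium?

H* ≈ 40.9, P* ≈ 64.8

From dP/dt = 0 with P > 0: 0.00926H* = 0.379, so H* = 40.9.
Substitute into dH/dt = 0: 1.14(1 - 40.9/136) = 0.0123P*.
The bracket is 0.699, giving P* = 0.797/0.0123 = 64.8.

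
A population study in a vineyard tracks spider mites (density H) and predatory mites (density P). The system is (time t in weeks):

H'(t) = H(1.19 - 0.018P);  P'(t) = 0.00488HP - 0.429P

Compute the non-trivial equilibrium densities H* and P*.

Set dP/dt = 0 with P > 0: 0.00488H - 0.429 = 0, so H* = 0.429/0.00488 = 87.9.
Set dH/dt = 0 with H > 0: 1.19 - 0.018P = 0, so P* = 1.19/0.018 = 66.1.

H* ≈ 87.9, P* ≈ 66.1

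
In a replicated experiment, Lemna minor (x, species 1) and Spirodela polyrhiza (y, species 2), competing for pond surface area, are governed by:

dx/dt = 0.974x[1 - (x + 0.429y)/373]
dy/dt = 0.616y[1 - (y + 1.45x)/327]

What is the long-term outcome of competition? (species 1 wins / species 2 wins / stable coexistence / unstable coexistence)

Compare the nullcline intercepts: K1/α12 = 373/0.429 = 869 > K2 = 327; K2/α21 = 327/1.45 = 226 < K1 = 373.
Since the inequalities point opposite ways, species 1 can invade but species 2 cannot.

species 1 excludes species 2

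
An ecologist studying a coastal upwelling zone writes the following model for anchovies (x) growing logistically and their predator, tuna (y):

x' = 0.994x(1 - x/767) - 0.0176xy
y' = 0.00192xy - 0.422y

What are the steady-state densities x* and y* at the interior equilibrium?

x* ≈ 220, y* ≈ 40.3

From dy/dt = 0 with y > 0: 0.00192x* = 0.422, so x* = 220.
Substitute into dx/dt = 0: 0.994(1 - 220/767) = 0.0176y*.
The bracket is 0.713, giving y* = 0.709/0.0176 = 40.3.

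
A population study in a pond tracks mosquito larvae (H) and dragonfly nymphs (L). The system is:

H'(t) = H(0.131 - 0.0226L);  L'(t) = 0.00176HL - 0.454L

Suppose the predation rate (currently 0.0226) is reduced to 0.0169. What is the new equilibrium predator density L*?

At the interior fixed point, setting dH/dt = 0 with H > 0 fixes L* = (prey growth rate)/(HL coefficient) — independent of the other coefficients.
With the change, L* = 0.131/0.0169 = 7.75; it rises from 5.8.

L* ≈ 7.75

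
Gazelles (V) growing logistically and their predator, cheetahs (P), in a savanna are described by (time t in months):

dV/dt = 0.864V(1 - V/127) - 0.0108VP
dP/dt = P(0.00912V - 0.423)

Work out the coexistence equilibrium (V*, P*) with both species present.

V* ≈ 46.4, P* ≈ 50.8

From dP/dt = 0 with P > 0: 0.00912V* = 0.423, so V* = 46.4.
Substitute into dV/dt = 0: 0.864(1 - 46.4/127) = 0.0108P*.
The bracket is 0.635, giving P* = 0.548/0.0108 = 50.8.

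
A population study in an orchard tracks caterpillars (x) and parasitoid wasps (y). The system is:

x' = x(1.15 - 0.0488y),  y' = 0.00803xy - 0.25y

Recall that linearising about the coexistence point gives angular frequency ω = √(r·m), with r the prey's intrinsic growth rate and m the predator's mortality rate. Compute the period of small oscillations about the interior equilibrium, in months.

Here r = 1.15 and m = 0.25, so r·m = 0.287.
ω = √0.287 = 0.536 per month, hence T = 2π/ω ≈ 11.7 months.

T ≈ 11.7 months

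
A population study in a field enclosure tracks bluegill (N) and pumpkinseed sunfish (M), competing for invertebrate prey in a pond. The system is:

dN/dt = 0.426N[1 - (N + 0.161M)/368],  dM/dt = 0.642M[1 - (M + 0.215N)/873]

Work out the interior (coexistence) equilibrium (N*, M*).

N* ≈ 236, M* ≈ 822

Setting both brackets to zero gives the nullclines N + 0.161M = 368 and 0.215N + M = 873.
Substituting M = 873 - 0.215N into the first: N(1 - 0.161·0.215) = 368 - 0.161·873.
So N* = 227/0.965 = 236, and then M* = 873 - 0.215·236 = 822.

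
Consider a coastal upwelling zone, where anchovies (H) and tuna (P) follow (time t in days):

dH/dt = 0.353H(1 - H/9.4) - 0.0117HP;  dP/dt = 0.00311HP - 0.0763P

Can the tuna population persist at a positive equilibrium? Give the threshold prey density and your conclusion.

The predator equation gives dP/dt > 0 only when H > 0.0763/0.00311 = 24.5.
Without the predator, H → K = 9.4. Since 9.4 < 24.5, the predator cannot invade.

Threshold H = 24.5; K < 24.5, so no, the predator goes extinct.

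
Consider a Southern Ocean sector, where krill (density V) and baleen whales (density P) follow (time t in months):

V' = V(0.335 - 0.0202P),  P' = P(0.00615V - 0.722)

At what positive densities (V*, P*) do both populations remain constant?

Set dP/dt = 0 with P > 0: 0.00615V - 0.722 = 0, so V* = 0.722/0.00615 = 117.
Set dV/dt = 0 with V > 0: 0.335 - 0.0202P = 0, so P* = 0.335/0.0202 = 16.6.

V* ≈ 117, P* ≈ 16.6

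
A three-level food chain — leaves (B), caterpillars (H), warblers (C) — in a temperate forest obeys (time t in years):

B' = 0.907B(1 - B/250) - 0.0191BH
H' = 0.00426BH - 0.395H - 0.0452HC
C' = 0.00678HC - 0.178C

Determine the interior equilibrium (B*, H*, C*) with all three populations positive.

B* ≈ 112, H* ≈ 26.3, C* ≈ 1.8

From dC/dt = 0: 0.00678H* = 0.178, so H* = 26.3.
From dB/dt = 0: 0.907(1 - B*/250) = 0.0191·26.3, giving B* = 250·(1 - 0.553) = 112.
From dH/dt = 0: 0.00426·112 - 0.395 = 0.0452C*, so C* = 0.0812/0.0452 = 1.8.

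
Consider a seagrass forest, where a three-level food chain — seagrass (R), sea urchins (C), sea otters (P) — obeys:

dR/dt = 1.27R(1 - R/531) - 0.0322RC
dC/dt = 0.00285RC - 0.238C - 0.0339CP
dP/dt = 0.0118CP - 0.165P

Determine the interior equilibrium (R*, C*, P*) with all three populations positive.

From dP/dt = 0: 0.0118C* = 0.165, so C* = 14.
From dR/dt = 0: 1.27(1 - R*/531) = 0.0322·14, giving R* = 531·(1 - 0.355) = 343.
From dC/dt = 0: 0.00285·343 - 0.238 = 0.0339P*, so P* = 0.739/0.0339 = 21.8.

R* ≈ 343, C* ≈ 14, P* ≈ 21.8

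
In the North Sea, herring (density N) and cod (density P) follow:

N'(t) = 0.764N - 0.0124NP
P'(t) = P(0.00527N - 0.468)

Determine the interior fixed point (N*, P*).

N* ≈ 88.8, P* ≈ 61.6

Set dP/dt = 0 with P > 0: 0.00527N - 0.468 = 0, so N* = 0.468/0.00527 = 88.8.
Set dN/dt = 0 with N > 0: 0.764 - 0.0124P = 0, so P* = 0.764/0.0124 = 61.6.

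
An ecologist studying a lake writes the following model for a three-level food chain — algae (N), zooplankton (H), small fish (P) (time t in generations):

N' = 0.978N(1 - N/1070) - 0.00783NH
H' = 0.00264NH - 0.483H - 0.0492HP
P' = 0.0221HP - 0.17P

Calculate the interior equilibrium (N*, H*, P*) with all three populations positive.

From dP/dt = 0: 0.0221H* = 0.17, so H* = 7.69.
From dN/dt = 0: 0.978(1 - N*/1070) = 0.00783·7.69, giving N* = 1070·(1 - 0.0616) = 1000.
From dH/dt = 0: 0.00264·1000 - 0.483 = 0.0492P*, so P* = 2.17/0.0492 = 44.1.

N* ≈ 1000, H* ≈ 7.69, P* ≈ 44.1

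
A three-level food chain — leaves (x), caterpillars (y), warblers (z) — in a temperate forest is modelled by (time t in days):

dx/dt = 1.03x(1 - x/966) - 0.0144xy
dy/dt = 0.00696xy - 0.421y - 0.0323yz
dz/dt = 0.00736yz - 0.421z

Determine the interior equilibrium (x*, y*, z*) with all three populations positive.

x* ≈ 193, y* ≈ 57.2, z* ≈ 28.7

From dz/dt = 0: 0.00736y* = 0.421, so y* = 57.2.
From dx/dt = 0: 1.03(1 - x*/966) = 0.0144·57.2, giving x* = 966·(1 - 0.8) = 193.
From dy/dt = 0: 0.00696·193 - 0.421 = 0.0323z*, so z* = 0.926/0.0323 = 28.7.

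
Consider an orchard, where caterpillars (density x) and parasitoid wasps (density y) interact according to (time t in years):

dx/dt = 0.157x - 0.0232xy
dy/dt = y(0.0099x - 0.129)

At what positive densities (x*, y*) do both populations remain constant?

Set dy/dt = 0 with y > 0: 0.0099x - 0.129 = 0, so x* = 0.129/0.0099 = 13.
Set dx/dt = 0 with x > 0: 0.157 - 0.0232y = 0, so y* = 0.157/0.0232 = 6.77.

x* ≈ 13, y* ≈ 6.77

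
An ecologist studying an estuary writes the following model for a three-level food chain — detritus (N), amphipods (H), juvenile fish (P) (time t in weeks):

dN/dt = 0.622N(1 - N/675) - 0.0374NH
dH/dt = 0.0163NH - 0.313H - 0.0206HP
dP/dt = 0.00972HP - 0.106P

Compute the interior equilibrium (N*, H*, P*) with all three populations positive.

From dP/dt = 0: 0.00972H* = 0.106, so H* = 10.9.
From dN/dt = 0: 0.622(1 - N*/675) = 0.0374·10.9, giving N* = 675·(1 - 0.656) = 232.
From dH/dt = 0: 0.0163·232 - 0.313 = 0.0206P*, so P* = 3.47/0.0206 = 169.

N* ≈ 232, H* ≈ 10.9, P* ≈ 169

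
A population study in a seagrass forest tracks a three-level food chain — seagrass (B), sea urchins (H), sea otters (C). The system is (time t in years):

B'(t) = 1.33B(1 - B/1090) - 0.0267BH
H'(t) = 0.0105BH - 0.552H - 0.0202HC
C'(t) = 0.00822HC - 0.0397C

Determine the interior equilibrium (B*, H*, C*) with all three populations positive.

B* ≈ 984, H* ≈ 4.83, C* ≈ 484

From dC/dt = 0: 0.00822H* = 0.0397, so H* = 4.83.
From dB/dt = 0: 1.33(1 - B*/1090) = 0.0267·4.83, giving B* = 1090·(1 - 0.097) = 984.
From dH/dt = 0: 0.0105·984 - 0.552 = 0.0202C*, so C* = 9.78/0.0202 = 484.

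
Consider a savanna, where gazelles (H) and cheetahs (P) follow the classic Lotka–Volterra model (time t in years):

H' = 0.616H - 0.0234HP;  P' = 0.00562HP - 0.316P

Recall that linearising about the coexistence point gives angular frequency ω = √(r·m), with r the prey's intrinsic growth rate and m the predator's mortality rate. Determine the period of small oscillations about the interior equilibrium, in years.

Here r = 0.616 and m = 0.316, so r·m = 0.195.
ω = √0.195 = 0.441 per year, hence T = 2π/ω ≈ 14.2 years.

T ≈ 14.2 years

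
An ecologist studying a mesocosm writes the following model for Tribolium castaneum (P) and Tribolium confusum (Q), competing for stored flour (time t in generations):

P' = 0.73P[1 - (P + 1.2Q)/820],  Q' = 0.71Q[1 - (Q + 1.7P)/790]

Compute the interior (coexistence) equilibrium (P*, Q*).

Setting both brackets to zero gives the nullclines P + 1.2Q = 820 and 1.7P + Q = 790.
Substituting Q = 790 - 1.7P into the first: P(1 - 1.2·1.7) = 820 - 1.2·790.
So P* = -128/-1.04 = 123, and then Q* = 790 - 1.7·123 = 581.

P* ≈ 123, Q* ≈ 581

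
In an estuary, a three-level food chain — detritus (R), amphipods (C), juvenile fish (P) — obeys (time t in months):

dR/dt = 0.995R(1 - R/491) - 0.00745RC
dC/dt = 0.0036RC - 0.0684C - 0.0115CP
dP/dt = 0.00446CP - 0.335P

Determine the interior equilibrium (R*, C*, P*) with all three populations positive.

From dP/dt = 0: 0.00446C* = 0.335, so C* = 75.1.
From dR/dt = 0: 0.995(1 - R*/491) = 0.00745·75.1, giving R* = 491·(1 - 0.562) = 215.
From dC/dt = 0: 0.0036·215 - 0.0684 = 0.0115P*, so P* = 0.705/0.0115 = 61.3.

R* ≈ 215, C* ≈ 75.1, P* ≈ 61.3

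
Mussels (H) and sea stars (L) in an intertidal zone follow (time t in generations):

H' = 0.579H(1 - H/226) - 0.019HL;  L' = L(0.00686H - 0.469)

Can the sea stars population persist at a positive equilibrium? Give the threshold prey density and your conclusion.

The predator equation gives dL/dt > 0 only when H > 0.469/0.00686 = 68.4.
Without the predator, H → K = 226. Since 226 > 68.4, the predator can invade and persist.

Threshold H = 68.4; K > 68.4, so yes, the predator persists.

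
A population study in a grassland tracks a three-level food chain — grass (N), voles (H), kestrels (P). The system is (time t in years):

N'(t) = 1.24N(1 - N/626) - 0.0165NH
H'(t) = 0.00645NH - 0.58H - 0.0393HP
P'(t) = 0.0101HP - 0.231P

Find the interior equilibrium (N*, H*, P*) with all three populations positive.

From dP/dt = 0: 0.0101H* = 0.231, so H* = 22.9.
From dN/dt = 0: 1.24(1 - N*/626) = 0.0165·22.9, giving N* = 626·(1 - 0.304) = 435.
From dH/dt = 0: 0.00645·435 - 0.58 = 0.0393P*, so P* = 2.23/0.0393 = 56.7.

N* ≈ 435, H* ≈ 22.9, P* ≈ 56.7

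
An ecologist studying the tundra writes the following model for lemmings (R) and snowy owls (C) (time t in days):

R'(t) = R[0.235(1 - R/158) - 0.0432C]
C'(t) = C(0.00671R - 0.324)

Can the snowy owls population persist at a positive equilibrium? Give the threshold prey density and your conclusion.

Threshold R = 48.3; K > 48.3, so yes, the predator persists.

The predator equation gives dC/dt > 0 only when R > 0.324/0.00671 = 48.3.
Without the predator, R → K = 158. Since 158 > 48.3, the predator can invade and persist.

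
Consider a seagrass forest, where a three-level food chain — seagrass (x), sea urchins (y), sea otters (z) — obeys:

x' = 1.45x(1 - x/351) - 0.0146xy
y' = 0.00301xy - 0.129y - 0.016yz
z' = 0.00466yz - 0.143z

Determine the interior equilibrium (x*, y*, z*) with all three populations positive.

From dz/dt = 0: 0.00466y* = 0.143, so y* = 30.7.
From dx/dt = 0: 1.45(1 - x*/351) = 0.0146·30.7, giving x* = 351·(1 - 0.309) = 243.
From dy/dt = 0: 0.00301·243 - 0.129 = 0.016z*, so z* = 0.601/0.016 = 37.6.

x* ≈ 243, y* ≈ 30.7, z* ≈ 37.6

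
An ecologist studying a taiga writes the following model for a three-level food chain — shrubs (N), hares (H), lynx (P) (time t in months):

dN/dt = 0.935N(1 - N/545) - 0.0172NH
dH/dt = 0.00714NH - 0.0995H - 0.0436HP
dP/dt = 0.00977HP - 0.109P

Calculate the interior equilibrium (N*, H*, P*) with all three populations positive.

N* ≈ 433, H* ≈ 11.2, P* ≈ 68.7

From dP/dt = 0: 0.00977H* = 0.109, so H* = 11.2.
From dN/dt = 0: 0.935(1 - N*/545) = 0.0172·11.2, giving N* = 545·(1 - 0.205) = 433.
From dH/dt = 0: 0.00714·433 - 0.0995 = 0.0436P*, so P* = 2.99/0.0436 = 68.7.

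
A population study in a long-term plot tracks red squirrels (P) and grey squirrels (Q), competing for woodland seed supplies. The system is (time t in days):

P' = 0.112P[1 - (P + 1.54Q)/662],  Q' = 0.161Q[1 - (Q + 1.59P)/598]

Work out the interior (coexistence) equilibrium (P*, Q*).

P* ≈ 179, Q* ≈ 314

Setting both brackets to zero gives the nullclines P + 1.54Q = 662 and 1.59P + Q = 598.
Substituting Q = 598 - 1.59P into the first: P(1 - 1.54·1.59) = 662 - 1.54·598.
So P* = -259/-1.45 = 179, and then Q* = 598 - 1.59·179 = 314.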